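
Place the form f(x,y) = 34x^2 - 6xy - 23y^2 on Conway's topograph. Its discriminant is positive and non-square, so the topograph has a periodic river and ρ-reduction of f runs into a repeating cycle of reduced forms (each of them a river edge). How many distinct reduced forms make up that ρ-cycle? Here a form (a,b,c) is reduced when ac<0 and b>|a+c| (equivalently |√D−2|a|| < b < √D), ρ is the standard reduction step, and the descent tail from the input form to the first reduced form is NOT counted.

D = 3164, ⌊√D⌋ = 56
descent: ρ → (-23,52,5)  [lands on river]
river: ρ → (5,48,-43)
river: ρ → (-43,38,10)
river: ρ → (10,42,-35)
river: ρ → (-35,28,17)
river: ρ → (17,40,-23)
ρ-cycle length = 6 (tail of 1 descent step not counted)

6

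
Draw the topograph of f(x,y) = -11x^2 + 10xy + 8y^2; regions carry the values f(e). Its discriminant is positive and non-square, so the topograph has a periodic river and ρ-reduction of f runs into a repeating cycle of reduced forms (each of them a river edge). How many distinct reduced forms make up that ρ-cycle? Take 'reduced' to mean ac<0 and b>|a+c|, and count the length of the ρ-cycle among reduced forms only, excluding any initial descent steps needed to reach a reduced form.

D = 452, ⌊√D⌋ = 21
river: ρ → (8,6,-13)
river: ρ → (-13,20,1)
river: ρ → (1,20,-13)
river: ρ → (-13,6,8)
river: ρ → (8,10,-11)
river: ρ → (-11,12,7)
river: ρ → (7,16,-7)
river: ρ → (-7,12,11)
river: ρ → (11,10,-8)
river: ρ → (-8,6,13)
river: ρ → (13,20,-1)
river: ρ → (-1,20,13)
river: ρ → (13,6,-8)
river: ρ → (-8,10,11)
river: ρ → (11,12,-7)
river: ρ → (-7,16,7)
river: ρ → (7,12,-11)
river: ρ → (-11,10,8)
ρ-cycle length = 18 (tail of 0 descent steps not counted)

18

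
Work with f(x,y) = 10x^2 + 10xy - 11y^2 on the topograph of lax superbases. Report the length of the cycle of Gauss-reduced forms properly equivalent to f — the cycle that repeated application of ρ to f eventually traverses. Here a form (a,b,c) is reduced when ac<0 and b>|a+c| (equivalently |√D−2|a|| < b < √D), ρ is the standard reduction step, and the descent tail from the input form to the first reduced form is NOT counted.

D = 540, ⌊√D⌋ = 23
river: ρ → (-11,12,9)
river: ρ → (9,6,-14)
river: ρ → (-14,22,1)
river: ρ → (1,22,-14)
river: ρ → (-14,6,9)
river: ρ → (9,12,-11)
river: ρ → (-11,10,10)
river: ρ → (10,10,-11)
ρ-cycle length = 8 (tail of 0 descent steps not counted)

8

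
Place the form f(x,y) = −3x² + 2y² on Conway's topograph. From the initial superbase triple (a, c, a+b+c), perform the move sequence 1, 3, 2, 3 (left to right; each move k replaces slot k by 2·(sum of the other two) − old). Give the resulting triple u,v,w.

start (-3,2,-1) = (f(1,0),f(0,1),f(1,1))
replace slot 1: 2·(2+(-1)) − (-3) = 5 → (5,2,-1)
replace slot 3: 2·(5+2) − (-1) = 15 → (5,2,15)
replace slot 2: 2·(5+15) − 2 = 38 → (5,38,15)
replace slot 3: 2·(5+38) − 15 = 71 → (5,38,71)

5,38,71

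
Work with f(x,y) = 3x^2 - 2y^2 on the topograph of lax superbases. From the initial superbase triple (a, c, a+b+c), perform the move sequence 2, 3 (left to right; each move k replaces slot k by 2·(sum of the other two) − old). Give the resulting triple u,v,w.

start (3,-2,1) = (f(1,0),f(0,1),f(1,1))
replace slot 2: 2·(3+1) − (-2) = 10 → (3,10,1)
replace slot 3: 2·(3+10) − 1 = 25 → (3,10,25)

3,10,25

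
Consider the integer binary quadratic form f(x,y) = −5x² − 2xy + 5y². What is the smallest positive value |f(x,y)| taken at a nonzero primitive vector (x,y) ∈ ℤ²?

descent: ρ → (5,2,-5)  [lands on river]
river: ρ → (-5,8,2)
river: ρ → (2,8,-5)
river: ρ → (-5,2,5)
river: ρ → (5,8,-2)
river: ρ → (-2,8,5)
closes: descent 1, river 6
min |a| on river = 2

2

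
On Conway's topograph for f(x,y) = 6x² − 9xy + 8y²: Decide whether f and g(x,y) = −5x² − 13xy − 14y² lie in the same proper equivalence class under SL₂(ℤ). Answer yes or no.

D₁ = -111, D₂ = -111
f: translate: b→3 (≡-9 mod 12), so (6,-9,8)→(6,3,5)
f: flip: (6,3,5)→(5,-3,6)
f: reduced (well bottom): (5,-3,6) with a≤c, −a<b≤a
g is negative-definite; reduce −g:
−g: translate: b→3 (≡13 mod 10), so (5,13,14)→(5,3,6)
−g: reduced (well bottom): (5,3,6) with a≤c, −a<b≤a
flip sign back: reduced form of g is (-5,-3,-6)
reduced forms (5, -3, 6) vs (-5, -3, -6) ⇒ inequivalent

no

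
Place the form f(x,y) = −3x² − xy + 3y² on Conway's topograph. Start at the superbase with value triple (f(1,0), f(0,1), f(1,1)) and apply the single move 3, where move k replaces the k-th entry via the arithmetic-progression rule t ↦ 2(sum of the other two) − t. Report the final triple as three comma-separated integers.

start (-3,3,-1) = (f(1,0),f(0,1),f(1,1))
replace slot 3: 2·((-3)+3) − (-1) = 1 → (-3,3,1)

-3,3,1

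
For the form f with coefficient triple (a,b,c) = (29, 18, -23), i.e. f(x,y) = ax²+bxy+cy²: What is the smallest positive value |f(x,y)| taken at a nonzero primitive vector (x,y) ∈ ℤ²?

river: ρ → (-23,28,24)
river: ρ → (24,20,-27)
river: ρ → (-27,34,17)
river: ρ → (17,34,-27)
river: ρ → (-27,20,24)
river: ρ → (24,28,-23)
river: ρ → (-23,18,29)
river: ρ → (29,40,-12)
river: ρ → (-12,32,41)
river: ρ → (41,50,-3)
river: ρ → (-3,52,24)
river: ρ → (24,44,-11)
river: ρ → (-11,44,24)
river: ρ → (24,52,-3)
river: ρ → (-3,50,41)
river: ρ → (41,32,-12)
river: ρ → (-12,40,29)
river: ρ → (29,18,-23)
closes: descent 0, river 18
min |a| on river = 3

3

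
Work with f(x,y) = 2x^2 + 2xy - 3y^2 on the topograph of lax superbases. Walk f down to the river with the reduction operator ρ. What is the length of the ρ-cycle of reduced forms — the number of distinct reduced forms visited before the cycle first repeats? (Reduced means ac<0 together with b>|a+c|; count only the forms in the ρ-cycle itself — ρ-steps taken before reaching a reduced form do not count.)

D = 28, ⌊√D⌋ = 5
river: ρ → (-3,4,1)
river: ρ → (1,4,-3)
river: ρ → (-3,2,2)
river: ρ → (2,2,-3)
ρ-cycle length = 4 (tail of 0 descent steps not counted)

4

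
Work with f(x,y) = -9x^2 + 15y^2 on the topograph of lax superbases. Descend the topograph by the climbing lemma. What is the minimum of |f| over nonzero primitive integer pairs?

descent: ρ → (15,0,-9)
descent: ρ → (-9,18,6)  [lands on river]
river: ρ → (6,18,-9)
closes: descent 2, river 2
min |a| on river = 6

6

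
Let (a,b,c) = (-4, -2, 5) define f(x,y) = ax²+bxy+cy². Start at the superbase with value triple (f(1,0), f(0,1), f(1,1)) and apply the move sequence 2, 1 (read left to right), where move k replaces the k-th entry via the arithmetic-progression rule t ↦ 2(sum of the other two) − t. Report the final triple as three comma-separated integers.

start (-4,5,-1) = (f(1,0),f(0,1),f(1,1))
replace slot 2: 2·((-4)+(-1)) − 5 = -15 → (-4,-15,-1)
replace slot 1: 2·((-15)+(-1)) − (-4) = -28 → (-28,-15,-1)

-28,-15,-1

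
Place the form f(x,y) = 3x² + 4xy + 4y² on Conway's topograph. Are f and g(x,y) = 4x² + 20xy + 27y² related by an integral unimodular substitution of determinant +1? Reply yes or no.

D₁ = -32, D₂ = -32
f: translate: b→-2 (≡4 mod 6), so (3,4,4)→(3,-2,3)
f: flip: (3,-2,3)→(3,2,3)
f: reduced (well bottom): (3,2,3) with a≤c, −a<b≤a
g: translate: b→4 (≡20 mod 8), so (4,20,27)→(4,4,3)
g: flip: (4,4,3)→(3,-4,4)
g: translate: b→2 (≡-4 mod 6), so (3,-4,4)→(3,2,3)
g: reduced (well bottom): (3,2,3) with a≤c, −a<b≤a
reduced forms (3, 2, 3) vs (3, 2, 3) ⇒ equivalent

yes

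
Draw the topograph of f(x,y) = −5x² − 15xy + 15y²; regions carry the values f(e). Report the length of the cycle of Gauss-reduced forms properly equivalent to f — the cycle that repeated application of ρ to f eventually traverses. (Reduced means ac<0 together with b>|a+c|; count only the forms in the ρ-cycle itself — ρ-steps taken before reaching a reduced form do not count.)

D = 525, ⌊√D⌋ = 22
descent: ρ → (15,15,-5)  [lands on river]
river: ρ → (-5,15,15)
ρ-cycle length = 2 (tail of 1 descent step not counted)

2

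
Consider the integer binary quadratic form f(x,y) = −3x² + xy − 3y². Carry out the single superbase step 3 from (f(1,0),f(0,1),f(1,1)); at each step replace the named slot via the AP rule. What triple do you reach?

start (-3,-3,-5) = (f(1,0),f(0,1),f(1,1))
replace slot 3: 2·((-3)+(-3)) − (-5) = -7 → (-3,-3,-7)

-3,-3,-7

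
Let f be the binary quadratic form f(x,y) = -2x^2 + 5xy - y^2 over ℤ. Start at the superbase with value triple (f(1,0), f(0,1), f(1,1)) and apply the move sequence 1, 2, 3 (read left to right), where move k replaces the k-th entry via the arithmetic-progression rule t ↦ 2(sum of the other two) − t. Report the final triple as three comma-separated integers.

start (-2,-1,2) = (f(1,0),f(0,1),f(1,1))
replace slot 1: 2·((-1)+2) − (-2) = 4 → (4,-1,2)
replace slot 2: 2·(4+2) − (-1) = 13 → (4,13,2)
replace slot 3: 2·(4+13) − 2 = 32 → (4,13,32)

4,13,32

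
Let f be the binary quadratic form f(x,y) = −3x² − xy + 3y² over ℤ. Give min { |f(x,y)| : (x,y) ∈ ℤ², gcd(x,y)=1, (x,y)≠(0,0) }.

descent: ρ → (3,1,-3)  [lands on river]
river: ρ → (-3,5,1)
river: ρ → (1,5,-3)
river: ρ → (-3,1,3)
river: ρ → (3,5,-1)
river: ρ → (-1,5,3)
closes: descent 1, river 6
min |a| on river = 1

1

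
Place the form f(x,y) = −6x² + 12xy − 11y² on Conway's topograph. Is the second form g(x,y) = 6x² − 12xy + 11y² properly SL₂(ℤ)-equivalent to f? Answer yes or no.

D₁ = -120, D₂ = -120
f is negative-definite; reduce −f:
−f: translate: b→0 (≡-12 mod 12), so (6,-12,11)→(6,0,5)
−f: flip: (6,0,5)→(5,0,6)
−f: reduced (well bottom): (5,0,6) with a≤c, −a<b≤a
flip sign back: reduced form of f is (-5,0,-6)
g: translate: b→0 (≡-12 mod 12), so (6,-12,11)→(6,0,5)
g: flip: (6,0,5)→(5,0,6)
g: reduced (well bottom): (5,0,6) with a≤c, −a<b≤a
reduced forms (-5, 0, -6) vs (5, 0, 6) ⇒ inequivalent

no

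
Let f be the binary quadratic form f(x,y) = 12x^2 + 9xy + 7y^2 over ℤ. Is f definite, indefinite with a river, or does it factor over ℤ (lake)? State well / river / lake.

D = b²−4ac = 9² − 4·12·7 = -255
D < 0 ⇒ definite ⇒ every region one sign ⇒ single well

well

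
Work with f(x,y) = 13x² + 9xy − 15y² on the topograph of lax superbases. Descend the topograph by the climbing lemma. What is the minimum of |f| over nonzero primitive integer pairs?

river: ρ → (-15,21,7)
river: ρ → (7,21,-15)
river: ρ → (-15,9,13)
river: ρ → (13,17,-11)
river: ρ → (-11,27,3)
river: ρ → (3,27,-11)
river: ρ → (-11,17,13)
river: ρ → (13,9,-15)
closes: descent 0, river 8
min |a| on river = 3

3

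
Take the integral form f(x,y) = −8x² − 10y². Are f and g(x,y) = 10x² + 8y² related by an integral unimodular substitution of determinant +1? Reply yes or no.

D₁ = -320, D₂ = -320
f is negative-definite; reduce −f:
−f: reduced (well bottom): (8,0,10) with a≤c, −a<b≤a
flip sign back: reduced form of f is (-8,0,-10)
g: flip: (10,0,8)→(8,0,10)
g: reduced (well bottom): (8,0,10) with a≤c, −a<b≤a
reduced forms (-8, 0, -10) vs (8, 0, 10) ⇒ inequivalent

no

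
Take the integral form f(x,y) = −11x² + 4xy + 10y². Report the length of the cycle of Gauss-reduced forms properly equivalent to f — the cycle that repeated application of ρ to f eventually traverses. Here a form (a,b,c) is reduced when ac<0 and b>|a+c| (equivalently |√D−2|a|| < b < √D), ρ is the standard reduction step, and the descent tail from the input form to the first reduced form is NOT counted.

D = 456, ⌊√D⌋ = 21
river: ρ → (10,16,-5)
river: ρ → (-5,14,13)
river: ρ → (13,12,-6)
river: ρ → (-6,12,13)
river: ρ → (13,14,-5)
river: ρ → (-5,16,10)
river: ρ → (10,4,-11)
river: ρ → (-11,18,3)
river: ρ → (3,18,-11)
river: ρ → (-11,4,10)
ρ-cycle length = 10 (tail of 0 descent steps not counted)

10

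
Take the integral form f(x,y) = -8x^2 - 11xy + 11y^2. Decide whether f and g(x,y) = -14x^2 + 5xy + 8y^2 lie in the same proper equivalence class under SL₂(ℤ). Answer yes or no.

D₁ = 473, D₂ = 473
river cycle of f (length 4): (11, 11, -8), (-8, 21, 1), (1, 21, -8), (-8, 11, 11)
river cycle of g (length 4): (8, 11, -11), (-11, 11, 8), (8, 21, -1), (-1, 21, 8)
cycles differ ⇒ inequivalent

no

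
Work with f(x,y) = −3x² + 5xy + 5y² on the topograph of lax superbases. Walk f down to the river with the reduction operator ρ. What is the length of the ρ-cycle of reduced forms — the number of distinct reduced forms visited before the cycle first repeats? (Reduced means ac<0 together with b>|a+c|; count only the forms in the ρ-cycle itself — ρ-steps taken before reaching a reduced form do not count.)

D = 85, ⌊√D⌋ = 9
river: ρ → (5,5,-3)
river: ρ → (-3,7,3)
river: ρ → (3,5,-5)
river: ρ → (-5,5,3)
river: ρ → (3,7,-3)
river: ρ → (-3,5,5)
ρ-cycle length = 6 (tail of 0 descent steps not counted)

6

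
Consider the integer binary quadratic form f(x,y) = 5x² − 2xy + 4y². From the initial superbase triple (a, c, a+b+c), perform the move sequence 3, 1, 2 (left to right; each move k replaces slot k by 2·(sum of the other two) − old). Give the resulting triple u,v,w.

start (5,4,7) = (f(1,0),f(0,1),f(1,1))
replace slot 3: 2·(5+4) − 7 = 11 → (5,4,11)
replace slot 1: 2·(4+11) − 5 = 25 → (25,4,11)
replace slot 2: 2·(25+11) − 4 = 68 → (25,68,11)

25,68,11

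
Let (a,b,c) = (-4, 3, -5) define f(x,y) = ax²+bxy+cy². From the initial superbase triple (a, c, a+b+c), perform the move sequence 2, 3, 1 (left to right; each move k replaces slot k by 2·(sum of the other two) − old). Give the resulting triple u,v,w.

start (-4,-5,-6) = (f(1,0),f(0,1),f(1,1))
replace slot 2: 2·((-4)+(-6)) − (-5) = -15 → (-4,-15,-6)
replace slot 3: 2·((-4)+(-15)) − (-6) = -32 → (-4,-15,-32)
replace slot 1: 2·((-15)+(-32)) − (-4) = -90 → (-90,-15,-32)

-90,-15,-32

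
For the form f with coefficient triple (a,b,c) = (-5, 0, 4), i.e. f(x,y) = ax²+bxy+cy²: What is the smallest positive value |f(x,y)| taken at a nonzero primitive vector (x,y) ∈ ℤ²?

descent: ρ → (4,8,-1)  [lands on river]
river: ρ → (-1,8,4)
closes: descent 1, river 2
min |a| on river = 1

1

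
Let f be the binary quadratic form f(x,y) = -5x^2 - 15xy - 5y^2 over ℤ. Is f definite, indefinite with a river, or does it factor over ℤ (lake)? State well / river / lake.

D = b²−4ac = (-15)² − 4·(-5)·(-5) = 125
D > 0 non-square ⇒ indefinite ⇒ periodic river

river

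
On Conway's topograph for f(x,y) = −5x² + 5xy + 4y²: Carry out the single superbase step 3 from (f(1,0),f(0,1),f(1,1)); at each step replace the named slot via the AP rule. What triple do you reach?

start (-5,4,4) = (f(1,0),f(0,1),f(1,1))
replace slot 3: 2·((-5)+4) − 4 = -6 → (-5,4,-6)

-5,4,-6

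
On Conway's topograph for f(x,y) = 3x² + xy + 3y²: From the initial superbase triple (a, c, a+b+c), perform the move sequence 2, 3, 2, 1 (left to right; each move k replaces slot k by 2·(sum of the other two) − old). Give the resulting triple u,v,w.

start (3,3,7) = (f(1,0),f(0,1),f(1,1))
replace slot 2: 2·(3+7) − 3 = 17 → (3,17,7)
replace slot 3: 2·(3+17) − 7 = 33 → (3,17,33)
replace slot 2: 2·(3+33) − 17 = 55 → (3,55,33)
replace slot 1: 2·(55+33) − 3 = 173 → (173,55,33)

173,55,33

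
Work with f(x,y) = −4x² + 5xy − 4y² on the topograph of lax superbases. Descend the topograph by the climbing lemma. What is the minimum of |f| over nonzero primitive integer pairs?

translate: b→3 (≡-5 mod 8), so (4,-5,4)→(4,3,3)
flip: (4,3,3)→(3,-3,4)
translate: b→3 (≡-3 mod 6), so (3,-3,4)→(3,3,4)
reduced (well bottom): (3,3,4) with a≤c, −a<b≤a
well minimum |f| = |-3| = 3 (negative-definite)

3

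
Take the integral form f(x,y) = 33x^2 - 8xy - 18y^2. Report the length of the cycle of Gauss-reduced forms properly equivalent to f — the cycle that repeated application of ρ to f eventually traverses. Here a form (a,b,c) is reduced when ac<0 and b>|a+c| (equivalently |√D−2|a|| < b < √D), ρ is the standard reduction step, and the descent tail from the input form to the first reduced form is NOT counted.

D = 2440, ⌊√D⌋ = 49
descent: ρ → (-18,44,7)  [lands on river]
river: ρ → (7,40,-30)
river: ρ → (-30,20,17)
river: ρ → (17,48,-2)
river: ρ → (-2,48,17)
river: ρ → (17,20,-30)
river: ρ → (-30,40,7)
river: ρ → (7,44,-18)
river: ρ → (-18,28,23)
river: ρ → (23,18,-23)
river: ρ → (-23,28,18)
river: ρ → (18,44,-7)
river: ρ → (-7,40,30)
river: ρ → (30,20,-17)
river: ρ → (-17,48,2)
river: ρ → (2,48,-17)
river: ρ → (-17,20,30)
river: ρ → (30,40,-7)
river: ρ → (-7,44,18)
river: ρ → (18,28,-23)
river: ρ → (-23,18,23)
river: ρ → (23,28,-18)
ρ-cycle length = 22 (tail of 1 descent step not counted)

22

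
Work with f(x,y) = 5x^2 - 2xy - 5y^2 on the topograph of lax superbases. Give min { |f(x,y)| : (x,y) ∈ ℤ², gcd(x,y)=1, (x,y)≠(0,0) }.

descent: ρ → (-5,2,5)  [lands on river]
river: ρ → (5,8,-2)
river: ρ → (-2,8,5)
river: ρ → (5,2,-5)
river: ρ → (-5,8,2)
river: ρ → (2,8,-5)
closes: descent 1, river 6
min |a| on river = 2

2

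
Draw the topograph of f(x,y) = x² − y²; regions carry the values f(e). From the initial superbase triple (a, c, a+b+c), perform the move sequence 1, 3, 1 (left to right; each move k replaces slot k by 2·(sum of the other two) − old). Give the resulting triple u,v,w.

start (1,-1,0) = (f(1,0),f(0,1),f(1,1))
replace slot 1: 2·((-1)+0) − 1 = -3 → (-3,-1,0)
replace slot 3: 2·((-3)+(-1)) − 0 = -8 → (-3,-1,-8)
replace slot 1: 2·((-1)+(-8)) − (-3) = -15 → (-15,-1,-8)

-15,-1,-8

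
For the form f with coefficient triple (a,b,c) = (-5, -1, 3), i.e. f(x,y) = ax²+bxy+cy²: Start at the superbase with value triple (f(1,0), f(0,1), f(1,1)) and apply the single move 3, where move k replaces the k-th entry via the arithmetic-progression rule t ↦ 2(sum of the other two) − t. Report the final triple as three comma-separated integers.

start (-5,3,-3) = (f(1,0),f(0,1),f(1,1))
replace slot 3: 2·((-5)+3) − (-3) = -1 → (-5,3,-1)

-5,3,-1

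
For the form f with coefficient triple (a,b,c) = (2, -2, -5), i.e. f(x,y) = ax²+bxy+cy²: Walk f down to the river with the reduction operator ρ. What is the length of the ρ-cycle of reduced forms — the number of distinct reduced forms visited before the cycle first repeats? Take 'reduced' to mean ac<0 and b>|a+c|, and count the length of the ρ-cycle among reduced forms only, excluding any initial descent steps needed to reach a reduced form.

D = 44, ⌊√D⌋ = 6
descent: ρ → (-5,2,2)
descent: ρ → (2,6,-1)  [lands on river]
river: ρ → (-1,6,2)
ρ-cycle length = 2 (tail of 2 descent steps not counted)

2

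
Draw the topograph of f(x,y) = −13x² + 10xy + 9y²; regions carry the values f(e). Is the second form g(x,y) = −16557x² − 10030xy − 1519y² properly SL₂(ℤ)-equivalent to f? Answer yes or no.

D₁ = 568, D₂ = 568
river cycle of f (length 6): (9, 8, -14), (-14, 20, 3), (3, 22, -7), (-7, 20, 6), (6, 16, -13), (-13, 10, 9)
river cycle of g (length 6): (-13, 10, 9), (9, 8, -14), (-14, 20, 3), (3, 22, -7), (-7, 20, 6), (6, 16, -13)
cycles coincide ⇒ equivalent

yes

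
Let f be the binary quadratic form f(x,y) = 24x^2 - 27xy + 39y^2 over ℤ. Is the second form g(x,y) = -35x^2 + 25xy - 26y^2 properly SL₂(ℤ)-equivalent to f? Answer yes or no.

D₁ = -3015, D₂ = -3015
f: translate: b→21 (≡-27 mod 48), so (24,-27,39)→(24,21,36)
f: reduced (well bottom): (24,21,36) with a≤c, −a<b≤a
g is negative-definite; reduce −g:
−g: flip: (35,-25,26)→(26,25,35)
−g: reduced (well bottom): (26,25,35) with a≤c, −a<b≤a
flip sign back: reduced form of g is (-26,-25,-35)
reduced forms (24, 21, 36) vs (-26, -25, -35) ⇒ inequivalent

no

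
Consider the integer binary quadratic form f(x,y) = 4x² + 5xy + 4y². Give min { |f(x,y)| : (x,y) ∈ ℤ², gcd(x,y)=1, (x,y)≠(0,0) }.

translate: b→-3 (≡5 mod 8), so (4,5,4)→(4,-3,3)
flip: (4,-3,3)→(3,3,4)
reduced (well bottom): (3,3,4) with a≤c, −a<b≤a
well minimum = a = 3

3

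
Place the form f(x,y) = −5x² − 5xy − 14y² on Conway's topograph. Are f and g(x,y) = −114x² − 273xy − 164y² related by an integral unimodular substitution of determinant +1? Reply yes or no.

D₁ = -255, D₂ = -255
f is negative-definite; reduce −f:
−f: reduced (well bottom): (5,5,14) with a≤c, −a<b≤a
flip sign back: reduced form of f is (-5,-5,-14)
g is negative-definite; reduce −g:
−g: translate: b→45 (≡273 mod 228), so (114,273,164)→(114,45,5)
−g: flip: (114,45,5)→(5,-45,114)
−g: translate: b→5 (≡-45 mod 10), so (5,-45,114)→(5,5,14)
−g: reduced (well bottom): (5,5,14) with a≤c, −a<b≤a
flip sign back: reduced form of g is (-5,-5,-14)
reduced forms (-5, -5, -14) vs (-5, -5, -14) ⇒ equivalent

yes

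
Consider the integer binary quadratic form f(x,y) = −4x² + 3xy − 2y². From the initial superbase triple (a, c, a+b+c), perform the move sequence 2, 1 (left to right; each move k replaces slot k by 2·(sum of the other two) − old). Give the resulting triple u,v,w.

start (-4,-2,-3) = (f(1,0),f(0,1),f(1,1))
replace slot 2: 2·((-4)+(-3)) − (-2) = -12 → (-4,-12,-3)
replace slot 1: 2·((-12)+(-3)) − (-4) = -26 → (-26,-12,-3)

-26,-12,-3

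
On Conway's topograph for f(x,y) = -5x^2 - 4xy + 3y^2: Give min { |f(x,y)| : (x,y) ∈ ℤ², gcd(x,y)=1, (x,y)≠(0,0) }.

descent: ρ → (3,4,-5)  [lands on river]
river: ρ → (-5,6,2)
river: ρ → (2,6,-5)
river: ρ → (-5,4,3)
river: ρ → (3,8,-1)
river: ρ → (-1,8,3)
closes: descent 1, river 6
min |a| on river = 1

1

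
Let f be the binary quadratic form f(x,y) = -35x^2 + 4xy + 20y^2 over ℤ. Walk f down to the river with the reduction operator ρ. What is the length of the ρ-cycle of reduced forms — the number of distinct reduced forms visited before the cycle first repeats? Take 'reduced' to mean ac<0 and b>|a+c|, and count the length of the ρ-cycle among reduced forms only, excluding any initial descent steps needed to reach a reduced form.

D = 2816, ⌊√D⌋ = 53
descent: ρ → (20,36,-19)  [lands on river]
river: ρ → (-19,40,16)
river: ρ → (16,24,-35)
river: ρ → (-35,46,5)
river: ρ → (5,44,-44)
river: ρ → (-44,44,5)
river: ρ → (5,46,-35)
river: ρ → (-35,24,16)
river: ρ → (16,40,-19)
river: ρ → (-19,36,20)
river: ρ → (20,44,-11)
river: ρ → (-11,44,20)
ρ-cycle length = 12 (tail of 1 descent step not counted)

12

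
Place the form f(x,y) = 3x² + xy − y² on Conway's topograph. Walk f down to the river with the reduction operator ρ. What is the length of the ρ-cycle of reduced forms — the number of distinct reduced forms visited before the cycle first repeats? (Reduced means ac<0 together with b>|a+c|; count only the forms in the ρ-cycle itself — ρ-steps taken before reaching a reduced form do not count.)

D = 13, ⌊√D⌋ = 3
descent: ρ → (-1,3,1)  [lands on river]
river: ρ → (1,3,-1)
ρ-cycle length = 2 (tail of 1 descent step not counted)

2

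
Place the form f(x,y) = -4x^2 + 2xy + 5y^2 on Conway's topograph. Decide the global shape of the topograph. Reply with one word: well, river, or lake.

D = b²−4ac = 2² − 4·(-4)·5 = 84
D > 0 non-square ⇒ indefinite ⇒ periodic river

river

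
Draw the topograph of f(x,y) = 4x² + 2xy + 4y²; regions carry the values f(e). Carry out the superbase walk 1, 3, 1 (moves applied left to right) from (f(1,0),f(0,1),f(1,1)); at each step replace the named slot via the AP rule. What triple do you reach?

start (4,4,10) = (f(1,0),f(0,1),f(1,1))
replace slot 1: 2·(4+10) − 4 = 24 → (24,4,10)
replace slot 3: 2·(24+4) − 10 = 46 → (24,4,46)
replace slot 1: 2·(4+46) − 24 = 76 → (76,4,46)

76,4,46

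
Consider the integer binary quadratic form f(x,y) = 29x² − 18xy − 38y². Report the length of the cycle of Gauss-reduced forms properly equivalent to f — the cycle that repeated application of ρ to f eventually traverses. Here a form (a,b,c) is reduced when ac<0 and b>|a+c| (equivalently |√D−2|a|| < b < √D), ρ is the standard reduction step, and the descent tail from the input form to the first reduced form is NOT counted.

D = 4732, ⌊√D⌋ = 68
descent: ρ → (-38,18,29)  [lands on river]
river: ρ → (29,40,-27)
river: ρ → (-27,68,1)
river: ρ → (1,68,-27)
river: ρ → (-27,40,29)
river: ρ → (29,18,-38)
river: ρ → (-38,58,9)
river: ρ → (9,68,-3)
river: ρ → (-3,64,53)
river: ρ → (53,42,-14)
river: ρ → (-14,42,53)
river: ρ → (53,64,-3)
river: ρ → (-3,68,9)
river: ρ → (9,58,-38)
ρ-cycle length = 14 (tail of 1 descent step not counted)

14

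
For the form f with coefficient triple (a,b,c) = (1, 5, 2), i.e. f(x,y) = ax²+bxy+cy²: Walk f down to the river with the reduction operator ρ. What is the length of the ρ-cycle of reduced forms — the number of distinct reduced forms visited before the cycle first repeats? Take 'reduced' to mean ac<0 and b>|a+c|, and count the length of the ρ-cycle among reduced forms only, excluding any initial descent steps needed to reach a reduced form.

D = 17, ⌊√D⌋ = 4
descent: ρ → (2,3,-1)  [lands on river]
river: ρ → (-1,3,2)
river: ρ → (2,1,-2)
river: ρ → (-2,3,1)
river: ρ → (1,3,-2)
river: ρ → (-2,1,2)
ρ-cycle length = 6 (tail of 1 descent step not counted)

6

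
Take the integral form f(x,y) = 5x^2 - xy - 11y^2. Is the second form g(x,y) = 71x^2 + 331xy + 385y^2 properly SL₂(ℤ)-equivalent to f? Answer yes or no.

D₁ = 221, D₂ = 221
river cycle of f (length 4): (5, 9, -7), (-7, 5, 7), (7, 9, -5), (-5, 11, 5)
river cycle of g (length 4): (7, 9, -5), (-5, 11, 5), (5, 9, -7), (-7, 5, 7)
cycles coincide ⇒ equivalent

yes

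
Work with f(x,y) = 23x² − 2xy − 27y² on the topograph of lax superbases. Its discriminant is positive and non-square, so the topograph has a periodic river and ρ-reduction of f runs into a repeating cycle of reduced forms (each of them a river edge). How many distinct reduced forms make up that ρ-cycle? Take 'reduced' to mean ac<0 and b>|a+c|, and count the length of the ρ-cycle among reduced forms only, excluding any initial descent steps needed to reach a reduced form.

D = 2488, ⌊√D⌋ = 49
descent: ρ → (-27,2,23)
descent: ρ → (23,44,-6)  [lands on river]
river: ρ → (-6,40,37)
river: ρ → (37,34,-9)
river: ρ → (-9,38,29)
river: ρ → (29,20,-18)
river: ρ → (-18,16,31)
river: ρ → (31,46,-3)
river: ρ → (-3,44,46)
river: ρ → (46,48,-1)
river: ρ → (-1,48,46)
river: ρ → (46,44,-3)
river: ρ → (-3,46,31)
river: ρ → (31,16,-18)
river: ρ → (-18,20,29)
river: ρ → (29,38,-9)
river: ρ → (-9,34,37)
river: ρ → (37,40,-6)
river: ρ → (-6,44,23)
river: ρ → (23,48,-2)
river: ρ → (-2,48,23)
ρ-cycle length = 20 (tail of 2 descent steps not counted)

20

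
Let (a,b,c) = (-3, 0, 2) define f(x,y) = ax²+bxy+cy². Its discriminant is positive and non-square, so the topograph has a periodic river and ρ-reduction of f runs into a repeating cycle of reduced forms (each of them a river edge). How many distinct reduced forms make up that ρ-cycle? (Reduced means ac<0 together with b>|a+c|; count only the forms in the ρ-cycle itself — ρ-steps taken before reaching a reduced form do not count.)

D = 24, ⌊√D⌋ = 4
descent: ρ → (2,4,-1)  [lands on river]
river: ρ → (-1,4,2)
ρ-cycle length = 2 (tail of 1 descent step not counted)

2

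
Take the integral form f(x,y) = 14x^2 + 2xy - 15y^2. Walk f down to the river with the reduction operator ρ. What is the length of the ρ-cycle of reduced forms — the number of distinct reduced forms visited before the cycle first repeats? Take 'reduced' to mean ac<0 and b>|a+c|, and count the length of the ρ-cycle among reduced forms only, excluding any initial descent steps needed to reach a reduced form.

D = 844, ⌊√D⌋ = 29
river: ρ → (-15,28,1)
river: ρ → (1,28,-15)
river: ρ → (-15,2,14)
river: ρ → (14,26,-3)
river: ρ → (-3,28,5)
river: ρ → (5,22,-18)
river: ρ → (-18,14,9)
river: ρ → (9,22,-10)
river: ρ → (-10,18,13)
river: ρ → (13,8,-15)
river: ρ → (-15,22,6)
river: ρ → (6,26,-7)
river: ρ → (-7,16,21)
river: ρ → (21,26,-2)
river: ρ → (-2,26,21)
river: ρ → (21,16,-7)
river: ρ → (-7,26,6)
river: ρ → (6,22,-15)
river: ρ → (-15,8,13)
river: ρ → (13,18,-10)
river: ρ → (-10,22,9)
river: ρ → (9,14,-18)
river: ρ → (-18,22,5)
river: ρ → (5,28,-3)
river: ρ → (-3,26,14)
river: ρ → (14,2,-15)
ρ-cycle length = 26 (tail of 0 descent steps not counted)

26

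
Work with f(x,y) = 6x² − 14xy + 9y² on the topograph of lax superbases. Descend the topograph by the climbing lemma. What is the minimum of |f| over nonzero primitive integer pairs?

translate: b→-2 (≡-14 mod 12), so (6,-14,9)→(6,-2,1)
flip: (6,-2,1)→(1,2,6)
translate: b→0 (≡2 mod 2), so (1,2,6)→(1,0,5)
reduced (well bottom): (1,0,5) with a≤c, −a<b≤a
well minimum = a = 1

1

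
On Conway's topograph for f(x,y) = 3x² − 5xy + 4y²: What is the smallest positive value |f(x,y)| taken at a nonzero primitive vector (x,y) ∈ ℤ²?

translate: b→1 (≡-5 mod 6), so (3,-5,4)→(3,1,2)
flip: (3,1,2)→(2,-1,3)
reduced (well bottom): (2,-1,3) with a≤c, −a<b≤a
well minimum = a = 2

2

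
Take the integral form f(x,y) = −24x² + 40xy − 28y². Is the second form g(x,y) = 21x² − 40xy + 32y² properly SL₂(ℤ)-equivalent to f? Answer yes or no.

D₁ = -1088, D₂ = -1088
f is negative-definite; reduce −f:
−f: translate: b→8 (≡-40 mod 48), so (24,-40,28)→(24,8,12)
−f: flip: (24,8,12)→(12,-8,24)
−f: reduced (well bottom): (12,-8,24) with a≤c, −a<b≤a
flip sign back: reduced form of f is (-12,8,-24)
g: translate: b→2 (≡-40 mod 42), so (21,-40,32)→(21,2,13)
g: flip: (21,2,13)→(13,-2,21)
g: reduced (well bottom): (13,-2,21) with a≤c, −a<b≤a
reduced forms (-12, 8, -24) vs (13, -2, 21) ⇒ inequivalent

no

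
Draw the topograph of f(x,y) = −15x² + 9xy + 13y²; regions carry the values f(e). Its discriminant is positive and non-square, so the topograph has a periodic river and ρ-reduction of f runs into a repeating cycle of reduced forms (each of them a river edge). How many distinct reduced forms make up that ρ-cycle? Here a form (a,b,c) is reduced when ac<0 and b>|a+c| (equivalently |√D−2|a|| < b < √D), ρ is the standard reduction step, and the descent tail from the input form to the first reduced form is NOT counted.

D = 861, ⌊√D⌋ = 29
river: ρ → (13,17,-11)
river: ρ → (-11,27,3)
river: ρ → (3,27,-11)
river: ρ → (-11,17,13)
river: ρ → (13,9,-15)
river: ρ → (-15,21,7)
river: ρ → (7,21,-15)
river: ρ → (-15,9,13)
ρ-cycle length = 8 (tail of 0 descent steps not counted)

8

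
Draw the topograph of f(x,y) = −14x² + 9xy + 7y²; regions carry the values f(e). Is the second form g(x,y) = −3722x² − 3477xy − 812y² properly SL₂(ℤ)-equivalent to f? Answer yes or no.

D₁ = 473, D₂ = 473
river cycle of f (length 4): (7, 19, -4), (-4, 21, 2), (2, 19, -14), (-14, 9, 7)
river cycle of g (length 4): (7, 19, -4), (-4, 21, 2), (2, 19, -14), (-14, 9, 7)
cycles coincide ⇒ equivalent

yes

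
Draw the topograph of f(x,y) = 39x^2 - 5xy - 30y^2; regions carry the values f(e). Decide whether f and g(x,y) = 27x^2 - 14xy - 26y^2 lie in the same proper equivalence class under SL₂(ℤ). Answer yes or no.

D₁ = 4705, D₂ = 3004
discriminants differ ⇒ not SL₂(ℤ)-equivalent

no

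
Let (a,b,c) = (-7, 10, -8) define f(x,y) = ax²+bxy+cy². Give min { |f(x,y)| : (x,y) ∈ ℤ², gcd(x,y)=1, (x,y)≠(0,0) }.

translate: b→4 (≡-10 mod 14), so (7,-10,8)→(7,4,5)
flip: (7,4,5)→(5,-4,7)
reduced (well bottom): (5,-4,7) with a≤c, −a<b≤a
well minimum |f| = |-5| = 5 (negative-definite)

5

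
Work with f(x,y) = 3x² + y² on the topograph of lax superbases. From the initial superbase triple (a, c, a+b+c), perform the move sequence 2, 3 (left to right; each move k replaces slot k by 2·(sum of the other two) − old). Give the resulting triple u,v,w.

start (3,1,4) = (f(1,0),f(0,1),f(1,1))
replace slot 2: 2·(3+4) − 1 = 13 → (3,13,4)
replace slot 3: 2·(3+13) − 4 = 28 → (3,13,28)

3,13,28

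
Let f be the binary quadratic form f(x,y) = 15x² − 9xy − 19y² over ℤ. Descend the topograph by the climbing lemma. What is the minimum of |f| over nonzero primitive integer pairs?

descent: ρ → (-19,9,15)  [lands on river]
river: ρ → (15,21,-13)
river: ρ → (-13,31,5)
river: ρ → (5,29,-19)
closes: descent 1, river 4
min |a| on river = 5

5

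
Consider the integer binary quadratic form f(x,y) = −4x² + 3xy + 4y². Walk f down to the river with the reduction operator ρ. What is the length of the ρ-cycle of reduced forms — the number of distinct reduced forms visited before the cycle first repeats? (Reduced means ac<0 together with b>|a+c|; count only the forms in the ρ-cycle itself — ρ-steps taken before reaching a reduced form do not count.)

D = 73, ⌊√D⌋ = 8
river: ρ → (4,5,-3)
river: ρ → (-3,7,2)
river: ρ → (2,5,-6)
river: ρ → (-6,7,1)
river: ρ → (1,7,-6)
river: ρ → (-6,5,2)
river: ρ → (2,7,-3)
river: ρ → (-3,5,4)
river: ρ → (4,3,-4)
river: ρ → (-4,5,3)
river: ρ → (3,7,-2)
river: ρ → (-2,5,6)
river: ρ → (6,7,-1)
river: ρ → (-1,7,6)
river: ρ → (6,5,-2)
river: ρ → (-2,7,3)
river: ρ → (3,5,-4)
river: ρ → (-4,3,4)
ρ-cycle length = 18 (tail of 0 descent steps not counted)

18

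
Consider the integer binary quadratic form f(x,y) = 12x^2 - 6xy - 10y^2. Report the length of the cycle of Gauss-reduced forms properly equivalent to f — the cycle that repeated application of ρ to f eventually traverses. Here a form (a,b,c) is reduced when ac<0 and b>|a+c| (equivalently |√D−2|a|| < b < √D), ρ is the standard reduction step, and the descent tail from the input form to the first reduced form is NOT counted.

D = 516, ⌊√D⌋ = 22
descent: ρ → (-10,6,12)  [lands on river]
river: ρ → (12,18,-4)
river: ρ → (-4,22,2)
river: ρ → (2,22,-4)
river: ρ → (-4,18,12)
river: ρ → (12,6,-10)
river: ρ → (-10,14,8)
river: ρ → (8,18,-6)
river: ρ → (-6,18,8)
river: ρ → (8,14,-10)
ρ-cycle length = 10 (tail of 1 descent step not counted)

10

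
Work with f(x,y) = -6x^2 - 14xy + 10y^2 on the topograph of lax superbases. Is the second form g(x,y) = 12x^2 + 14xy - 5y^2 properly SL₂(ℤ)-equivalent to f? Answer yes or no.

D₁ = 436, D₂ = 436
river cycle of f (length 14): (10, 14, -6), (-6, 10, 14), (14, 18, -2), (-2, 18, 14), (14, 10, -6), (-6, 14, 10), (10, 6, -10), (-10, 14, 6), (6, 10, -14), (-14, 18, 2), … (4 more)
river cycle of g (length 30): (-5, 16, 9), (9, 20, -1), (-1, 20, 9), (9, 16, -5), (-5, 14, 12), (12, 10, -7), (-7, 18, 4), (4, 14, -15), (-15, 16, 3), (3, 20, -3), … (20 more)
cycles differ ⇒ inequivalent

no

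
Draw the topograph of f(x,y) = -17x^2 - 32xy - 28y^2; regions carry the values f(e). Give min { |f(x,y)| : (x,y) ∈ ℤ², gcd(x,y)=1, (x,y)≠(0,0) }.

translate: b→-2 (≡32 mod 34), so (17,32,28)→(17,-2,13)
flip: (17,-2,13)→(13,2,17)
reduced (well bottom): (13,2,17) with a≤c, −a<b≤a
well minimum |f| = |-13| = 13 (negative-definite)

13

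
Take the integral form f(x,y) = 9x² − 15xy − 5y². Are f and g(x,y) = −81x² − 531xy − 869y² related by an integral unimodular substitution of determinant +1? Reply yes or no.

D₁ = 405, D₂ = 405
river cycle of f (length 6): (-5, 15, 9), (9, 3, -11), (-11, 19, 1), (1, 19, -11), (-11, 3, 9), (9, 15, -5)
river cycle of g (length 6): (-5, 15, 9), (9, 3, -11), (-11, 19, 1), (1, 19, -11), (-11, 3, 9), (9, 15, -5)
cycles coincide ⇒ equivalent

yes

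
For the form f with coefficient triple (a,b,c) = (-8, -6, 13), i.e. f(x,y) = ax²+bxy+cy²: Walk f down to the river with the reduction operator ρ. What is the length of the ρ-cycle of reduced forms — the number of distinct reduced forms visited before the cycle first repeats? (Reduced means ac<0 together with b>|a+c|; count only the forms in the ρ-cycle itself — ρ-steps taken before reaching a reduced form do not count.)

D = 452, ⌊√D⌋ = 21
descent: ρ → (13,6,-8)  [lands on river]
river: ρ → (-8,10,11)
river: ρ → (11,12,-7)
river: ρ → (-7,16,7)
river: ρ → (7,12,-11)
river: ρ → (-11,10,8)
river: ρ → (8,6,-13)
river: ρ → (-13,20,1)
river: ρ → (1,20,-13)
river: ρ → (-13,6,8)
river: ρ → (8,10,-11)
river: ρ → (-11,12,7)
river: ρ → (7,16,-7)
river: ρ → (-7,12,11)
river: ρ → (11,10,-8)
river: ρ → (-8,6,13)
river: ρ → (13,20,-1)
river: ρ → (-1,20,13)
ρ-cycle length = 18 (tail of 1 descent step not counted)

18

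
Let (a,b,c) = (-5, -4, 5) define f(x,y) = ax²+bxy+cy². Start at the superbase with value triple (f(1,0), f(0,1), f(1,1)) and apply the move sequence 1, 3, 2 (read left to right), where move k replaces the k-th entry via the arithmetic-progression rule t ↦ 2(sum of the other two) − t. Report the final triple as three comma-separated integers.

start (-5,5,-4) = (f(1,0),f(0,1),f(1,1))
replace slot 1: 2·(5+(-4)) − (-5) = 7 → (7,5,-4)
replace slot 3: 2·(7+5) − (-4) = 28 → (7,5,28)
replace slot 2: 2·(7+28) − 5 = 65 → (7,65,28)

7,65,28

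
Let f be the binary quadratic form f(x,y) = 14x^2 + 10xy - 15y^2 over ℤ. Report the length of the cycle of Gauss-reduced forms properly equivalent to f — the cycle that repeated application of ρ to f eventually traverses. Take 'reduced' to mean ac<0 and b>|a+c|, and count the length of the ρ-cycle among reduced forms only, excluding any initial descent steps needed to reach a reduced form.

D = 940, ⌊√D⌋ = 30
river: ρ → (-15,20,9)
river: ρ → (9,16,-19)
river: ρ → (-19,22,6)
river: ρ → (6,26,-11)
river: ρ → (-11,18,14)
river: ρ → (14,10,-15)
ρ-cycle length = 6 (tail of 0 descent steps not counted)

6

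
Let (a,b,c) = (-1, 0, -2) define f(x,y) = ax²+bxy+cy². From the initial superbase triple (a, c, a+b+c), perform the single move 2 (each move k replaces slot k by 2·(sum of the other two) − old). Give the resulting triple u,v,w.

start (-1,-2,-3) = (f(1,0),f(0,1),f(1,1))
replace slot 2: 2·((-1)+(-3)) − (-2) = -6 → (-1,-6,-3)

-1,-6,-3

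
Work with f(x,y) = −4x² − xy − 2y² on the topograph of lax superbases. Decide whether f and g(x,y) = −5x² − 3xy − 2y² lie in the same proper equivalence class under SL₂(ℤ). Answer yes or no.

D₁ = -31, D₂ = -31
f is negative-definite; reduce −f:
−f: flip: (4,1,2)→(2,-1,4)
−f: reduced (well bottom): (2,-1,4) with a≤c, −a<b≤a
flip sign back: reduced form of f is (-2,1,-4)
g is negative-definite; reduce −g:
−g: flip: (5,3,2)→(2,-3,5)
−g: translate: b→1 (≡-3 mod 4), so (2,-3,5)→(2,1,4)
−g: reduced (well bottom): (2,1,4) with a≤c, −a<b≤a
flip sign back: reduced form of g is (-2,-1,-4)
reduced forms (-2, 1, -4) vs (-2, -1, -4) ⇒ inequivalent

no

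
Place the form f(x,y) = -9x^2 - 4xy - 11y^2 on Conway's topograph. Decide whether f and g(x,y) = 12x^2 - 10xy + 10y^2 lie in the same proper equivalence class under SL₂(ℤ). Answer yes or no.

D₁ = -380, D₂ = -380
f is negative-definite; reduce −f:
−f: reduced (well bottom): (9,4,11) with a≤c, −a<b≤a
flip sign back: reduced form of f is (-9,-4,-11)
g: flip: (12,-10,10)→(10,10,12)
g: reduced (well bottom): (10,10,12) with a≤c, −a<b≤a
reduced forms (-9, -4, -11) vs (10, 10, 12) ⇒ inequivalent

no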